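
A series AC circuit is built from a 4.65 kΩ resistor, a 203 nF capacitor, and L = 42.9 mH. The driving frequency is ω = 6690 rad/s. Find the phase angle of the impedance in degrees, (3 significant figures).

X_L = ωL = 287 Ω
X_C = 1/(ωC) = 736 Ω
Net reactance X = X_L − X_C = -449 Ω
Z = 4650 − j449 Ω
|Z| = √(4650² + 449²) = 4670 Ω
∠Z = arctan(-449/4650) = -5.52°

-5.52°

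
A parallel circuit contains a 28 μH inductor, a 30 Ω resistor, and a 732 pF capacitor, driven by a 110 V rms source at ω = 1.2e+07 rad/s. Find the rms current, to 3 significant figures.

3.72 A

X_L = ωL = 336 Ω
X_C = 1/(ωC) = 114 Ω
Parallel: admittances add. Y = 1/R + 1/(jωL) + jωC
Y = (0.0333 + j0.00581) S
|Y| = 0.0338 S → |Z| = 1/|Y| = 29.6 Ω, ∠Z = −∠Y = -9.88°
I = V/|Z| = 110/29.6 = 3.72 A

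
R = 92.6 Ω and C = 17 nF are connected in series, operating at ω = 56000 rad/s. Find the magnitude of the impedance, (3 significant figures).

X_C = 1/(ωC) = 1050 Ω
Z = 92.6 − j1050 Ω
|Z| = √(92.6² + 1050²) = 1050 Ω

1050 Ω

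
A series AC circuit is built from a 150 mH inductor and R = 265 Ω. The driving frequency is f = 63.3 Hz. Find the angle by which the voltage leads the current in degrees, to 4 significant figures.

12.69°

ω = 2πf = 397.7 rad/s
X_L = ωL = 59.66 Ω
Z = 265.0 + j59.66 Ω
|Z| = √(265.0² + 59.66²) = 271.6 Ω
∠Z = arctan(59.66/265.0) = 12.69°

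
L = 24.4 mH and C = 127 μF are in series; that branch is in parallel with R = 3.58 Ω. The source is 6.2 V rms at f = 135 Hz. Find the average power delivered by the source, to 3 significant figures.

ω = 2πf = 848.2 rad/s
X_L = ωL = 20.7 Ω
X_C = 1/(ωC) = 9.28 Ω
Branch 1: Z₁ = R = 3.58 Ω
Branch 2 (series LC): Z₂ = j(X_L − X_C) = j11.4 Ω
Parallel: Z = Z₁Z₂/(Z₁+Z₂), |Z| = 3.42 Ω, ∠Z = 17.4°
I = V/|Z| = 1.82 A
P = VI cos φ = 6.2 × 1.82 × cos(17.4°) = 10.7 W

10.7 W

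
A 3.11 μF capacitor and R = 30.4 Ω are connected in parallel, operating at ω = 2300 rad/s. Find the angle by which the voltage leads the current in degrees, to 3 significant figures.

-12.3°

X_C = 1/(ωC) = 140 Ω
Parallel: admittances add. Y = 1/R + jωC
Y = (0.0329 + j0.00715) S
|Y| = 0.0337 S → |Z| = 1/|Y| = 29.7 Ω, ∠Z = −∠Y = -12.3°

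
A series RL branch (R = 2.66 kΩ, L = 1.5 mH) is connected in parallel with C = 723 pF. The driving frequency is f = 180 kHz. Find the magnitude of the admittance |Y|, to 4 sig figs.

ω = 2πf = 1.131e+06 rad/s
X_L = ωL = 1696 Ω
X_C = 1/(ωC) = 1223 Ω
Branch 1 (R+jX_L): Z₁ = 2660 + j1696 Ω, |Z₁| = 3155 Ω
Branch 2 (−jX_C): Z₂ = −j1223 Ω
Parallel: Z = Z₁Z₂/(Z₁+Z₂), |Z| = 1428 Ω, ∠Z = -67.57°
|Y| = 1/|Z| = 700.3 μS

700.3 μS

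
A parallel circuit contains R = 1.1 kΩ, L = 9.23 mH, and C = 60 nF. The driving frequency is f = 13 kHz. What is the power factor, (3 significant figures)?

0.246

ω = 2πf = 81680 rad/s
X_L = ωL = 754 Ω
X_C = 1/(ωC) = 204 Ω
Parallel: admittances add. Y = 1/R + 1/(jωL) + jωC
Y = (0.000909 + j0.00357) S
|Y| = 0.00369 S → |Z| = 1/|Y| = 271 Ω, ∠Z = −∠Y = -75.7°
cos φ = cos(-75.7°) = 0.246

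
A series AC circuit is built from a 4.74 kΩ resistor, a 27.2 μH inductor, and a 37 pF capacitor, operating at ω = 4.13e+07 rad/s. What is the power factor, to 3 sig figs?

0.995

X_L = ωL = 1120 Ω
X_C = 1/(ωC) = 654 Ω
Net reactance X = X_L − X_C = 469 Ω
Z = 4740 + j469 Ω
|Z| = √(4740² + 469²) = 4760 Ω
∠Z = arctan(469/4740) = 5.65°
cos φ = cos(5.65°) = 0.995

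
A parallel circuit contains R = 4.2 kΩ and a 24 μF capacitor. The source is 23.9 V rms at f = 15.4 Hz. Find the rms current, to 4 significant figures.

ω = 2πf = 96.76 rad/s
X_C = 1/(ωC) = 430.6 Ω
Parallel: admittances add. Y = 1/R + jωC
Y = (0.0002381 + j0.002322) S
|Y| = 0.002334 S → |Z| = 1/|Y| = 428.4 Ω, ∠Z = −∠Y = -84.15°
I = V/|Z| = 23.9/428.4 = 55.79 mA

55.79 mA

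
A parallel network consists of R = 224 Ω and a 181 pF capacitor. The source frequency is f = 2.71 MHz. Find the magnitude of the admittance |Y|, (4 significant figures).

5.425 mS

ω = 2πf = 1.703e+07 rad/s
X_C = 1/(ωC) = 324.5 Ω
Parallel: admittances add. Y = 1/R + jωC
Y = (0.004464 + j0.003082) S
|Y| = 0.005425 S → |Z| = 1/|Y| = 184.3 Ω, ∠Z = −∠Y = -34.62°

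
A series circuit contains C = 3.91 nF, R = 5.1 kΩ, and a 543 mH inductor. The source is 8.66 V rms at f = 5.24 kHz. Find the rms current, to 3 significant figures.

ω = 2πf = 32920 rad/s
X_L = ωL = 17900 Ω
X_C = 1/(ωC) = 7770 Ω
Net reactance X = X_L − X_C = 10100 Ω
Z = 5100 + j10100 Ω
|Z| = √(5100² + 10100²) = 11300 Ω
I = V/|Z| = 8.66/11300 = 765 μA

765 μA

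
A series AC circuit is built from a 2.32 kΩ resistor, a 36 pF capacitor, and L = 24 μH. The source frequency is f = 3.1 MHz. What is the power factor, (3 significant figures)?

ω = 2πf = 1.948e+07 rad/s
X_L = ωL = 467 Ω
X_C = 1/(ωC) = 1430 Ω
Net reactance X = X_L − X_C = -959 Ω
Z = 2320 − j959 Ω
|Z| = √(2320² + 959²) = 2510 Ω
∠Z = arctan(-959/2320) = -22.5°
cos φ = cos(-22.5°) = 0.924

0.924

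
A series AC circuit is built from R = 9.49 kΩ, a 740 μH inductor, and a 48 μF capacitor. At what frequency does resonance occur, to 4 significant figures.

844.5 Hz

ω₀ = 1/√(LC) = 1/√(0.00074 × 4.8e-05) = 5306 rad/s
f₀ = ω₀/(2π) = 844.5 Hz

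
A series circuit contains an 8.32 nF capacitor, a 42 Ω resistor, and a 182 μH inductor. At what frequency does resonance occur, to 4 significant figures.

129.3 kHz

ω₀ = 1/√(LC) = 1/√(0.000182 × 8.32e-09) = 812600 rad/s
f₀ = ω₀/(2π) = 129.3 kHz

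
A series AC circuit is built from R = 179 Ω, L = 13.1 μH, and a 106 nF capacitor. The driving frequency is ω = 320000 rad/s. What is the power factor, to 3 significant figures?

X_L = ωL = 4.19 Ω
X_C = 1/(ωC) = 29.5 Ω
Net reactance X = X_L − X_C = -25.3 Ω
Z = 179 − j25.3 Ω
|Z| = √(179² + 25.3²) = 181 Ω
∠Z = arctan(-25.3/179) = -8.04°
cos φ = cos(-8.04°) = 0.990

0.990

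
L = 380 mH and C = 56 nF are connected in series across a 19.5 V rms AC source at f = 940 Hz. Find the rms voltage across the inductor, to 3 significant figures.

56.2 V

ω = 2πf = 5906 rad/s
X_L = ωL = 2240 Ω
X_C = 1/(ωC) = 3020 Ω
Net reactance X = X_L − X_C = -779 Ω
Z = − j779 Ω
|Z| = √(0² + 779²) = 779 Ω
I = V/|Z| = 25.0 mA
V_L = I·|Z_L| = 0.0250 × 2240 = 56.2 V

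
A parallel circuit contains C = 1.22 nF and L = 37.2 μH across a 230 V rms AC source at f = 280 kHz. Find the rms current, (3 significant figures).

ω = 2πf = 1.759e+06 rad/s
X_L = ωL = 65.4 Ω
X_C = 1/(ωC) = 466 Ω
Parallel: admittances add. Y = 1/(jωL) + jωC
Y = (0 − j0.0131) S
|Y| = 0.0131 S → |Z| = 1/|Y| = 76.1 Ω, ∠Z = −∠Y = 90.0°
I = V/|Z| = 230/76.1 = 3.02 A

3.02 A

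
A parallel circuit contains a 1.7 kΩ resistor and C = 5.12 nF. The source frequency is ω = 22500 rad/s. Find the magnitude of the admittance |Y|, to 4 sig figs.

X_C = 1/(ωC) = 8681 Ω
Parallel: admittances add. Y = 1/R + jωC
Y = (0.0005882 + j0.0001152) S
|Y| = 0.0005994 S → |Z| = 1/|Y| = 1668 Ω, ∠Z = −∠Y = -11.08°

599.4 μS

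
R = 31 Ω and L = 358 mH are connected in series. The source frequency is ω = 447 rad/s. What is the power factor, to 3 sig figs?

X_L = ωL = 160 Ω
Z = 31.0 + j160 Ω
|Z| = √(31.0² + 160²) = 163 Ω
∠Z = arctan(160/31.0) = 79.0°
cos φ = cos(79.0°) = 0.190

0.190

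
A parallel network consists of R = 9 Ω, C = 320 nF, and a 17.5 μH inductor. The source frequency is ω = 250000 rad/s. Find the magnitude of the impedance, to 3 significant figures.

5.39 Ω

X_L = ωL = 4.38 Ω
X_C = 1/(ωC) = 12.5 Ω
Parallel: admittances add. Y = 1/R + 1/(jωL) + jωC
Y = (0.111 − j0.149) S
|Y| = 0.186 S → |Z| = 1/|Y| = 5.39 Ω, ∠Z = −∠Y = 53.2°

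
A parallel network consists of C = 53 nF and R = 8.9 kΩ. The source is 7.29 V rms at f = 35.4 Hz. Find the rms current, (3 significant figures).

ω = 2πf = 222.4 rad/s
X_C = 1/(ωC) = 84800 Ω
Parallel: admittances add. Y = 1/R + jωC
Y = (0.000112 + j1.18e-05) S
|Y| = 0.000113 S → |Z| = 1/|Y| = 8850 Ω, ∠Z = −∠Y = -5.99°
I = V/|Z| = 7.29/8850 = 824 μA

824 μA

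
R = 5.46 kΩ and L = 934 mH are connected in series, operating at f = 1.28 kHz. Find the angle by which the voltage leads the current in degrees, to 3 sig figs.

54.0°

ω = 2πf = 8042 rad/s
X_L = ωL = 7510 Ω
Z = 5460 + j7510 Ω
|Z| = √(5460² + 7510²) = 9290 Ω
∠Z = arctan(7510/5460) = 54.0°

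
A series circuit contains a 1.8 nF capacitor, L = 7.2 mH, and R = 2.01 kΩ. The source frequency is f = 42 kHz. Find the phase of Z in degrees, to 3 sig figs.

ω = 2πf = 263900 rad/s
X_L = ωL = 1900 Ω
X_C = 1/(ωC) = 2110 Ω
Net reactance X = X_L − X_C = -205 Ω
Z = 2010 − j205 Ω
|Z| = √(2010² + 205²) = 2020 Ω
∠Z = arctan(-205/2010) = -5.83°

-5.83°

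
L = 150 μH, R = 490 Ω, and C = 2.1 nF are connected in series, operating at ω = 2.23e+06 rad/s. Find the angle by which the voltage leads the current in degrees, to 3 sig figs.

X_L = ωL = 334 Ω
X_C = 1/(ωC) = 214 Ω
Net reactance X = X_L − X_C = 121 Ω
Z = 490 + j121 Ω
|Z| = √(490² + 121²) = 505 Ω
∠Z = arctan(121/490) = 13.9°

13.9°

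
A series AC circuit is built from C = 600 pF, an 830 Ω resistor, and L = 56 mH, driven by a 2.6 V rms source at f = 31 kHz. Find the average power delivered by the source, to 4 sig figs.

ω = 2πf = 194800 rad/s
X_L = ωL = 10910 Ω
X_C = 1/(ωC) = 8557 Ω
Net reactance X = X_L − X_C = 2351 Ω
Z = 830.0 + j2351 Ω
|Z| = √(830.0² + 2351²) = 2493 Ω
∠Z = arctan(2351/830.0) = 70.55°
I = V/|Z| = 1.043 mA
P = VI cos φ = 2.6 × 0.001043 × cos(70.55°) = 902.7 μW

902.7 μW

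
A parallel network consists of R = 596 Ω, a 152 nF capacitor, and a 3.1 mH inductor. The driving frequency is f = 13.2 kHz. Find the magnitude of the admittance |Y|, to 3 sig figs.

ω = 2πf = 82940 rad/s
X_L = ωL = 257 Ω
X_C = 1/(ωC) = 79.3 Ω
Parallel: admittances add. Y = 1/R + 1/(jωL) + jωC
Y = (0.00168 + j0.00872) S
|Y| = 0.00888 S → |Z| = 1/|Y| = 113 Ω, ∠Z = −∠Y = -79.1°

8.88 mS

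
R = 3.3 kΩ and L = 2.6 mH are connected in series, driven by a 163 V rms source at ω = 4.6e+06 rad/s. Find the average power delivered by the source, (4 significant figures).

X_L = ωL = 11960 Ω
Z = 3300 + j11960 Ω
|Z| = √(3300² + 11960²) = 12410 Ω
∠Z = arctan(11960/3300) = 74.57°
I = V/|Z| = 13.14 mA
P = VI cos φ = 163 × 0.01314 × cos(74.57°) = 569.6 mW

569.6 mW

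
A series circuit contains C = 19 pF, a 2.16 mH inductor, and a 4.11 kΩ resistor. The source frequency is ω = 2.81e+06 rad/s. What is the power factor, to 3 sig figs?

0.309

X_L = ωL = 6070 Ω
X_C = 1/(ωC) = 18700 Ω
Net reactance X = X_L − X_C = -12700 Ω
Z = 4110 − j12700 Ω
|Z| = √(4110² + 12700²) = 13300 Ω
∠Z = arctan(-12700/4110) = -72.0°
cos φ = cos(-72.0°) = 0.309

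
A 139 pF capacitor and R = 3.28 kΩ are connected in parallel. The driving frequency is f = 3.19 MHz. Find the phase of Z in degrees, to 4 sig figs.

ω = 2πf = 2.004e+07 rad/s
X_C = 1/(ωC) = 358.9 Ω
Parallel: admittances add. Y = 1/R + jωC
Y = (0.0003049 + j0.002786) S
|Y| = 0.002803 S → |Z| = 1/|Y| = 356.8 Ω, ∠Z = −∠Y = -83.75°

-83.75°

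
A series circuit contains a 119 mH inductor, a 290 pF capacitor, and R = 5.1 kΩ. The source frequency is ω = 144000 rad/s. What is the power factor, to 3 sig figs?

X_L = ωL = 17100 Ω
X_C = 1/(ωC) = 23900 Ω
Net reactance X = X_L − X_C = -6810 Ω
Z = 5100 − j6810 Ω
|Z| = √(5100² + 6810²) = 8510 Ω
∠Z = arctan(-6810/5100) = -53.2°
cos φ = cos(-53.2°) = 0.599

0.599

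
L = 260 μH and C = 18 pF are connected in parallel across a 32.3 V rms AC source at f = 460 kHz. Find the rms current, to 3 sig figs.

ω = 2πf = 2.89e+06 rad/s
X_L = ωL = 751 Ω
X_C = 1/(ωC) = 19200 Ω
Parallel: admittances add. Y = 1/(jωL) + jωC
Y = (0 − j0.00128) S
|Y| = 0.00128 S → |Z| = 1/|Y| = 782 Ω, ∠Z = −∠Y = 90.0°
I = V/|Z| = 32.3/782 = 41.3 mA

41.3 mA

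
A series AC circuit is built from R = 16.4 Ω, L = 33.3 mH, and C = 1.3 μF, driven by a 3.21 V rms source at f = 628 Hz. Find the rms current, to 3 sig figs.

ω = 2πf = 3946 rad/s
X_L = ωL = 131 Ω
X_C = 1/(ωC) = 195 Ω
Net reactance X = X_L − X_C = -63.6 Ω
Z = 16.4 − j63.6 Ω
|Z| = √(16.4² + 63.6²) = 65.6 Ω
I = V/|Z| = 3.21/65.6 = 48.9 mA

48.9 mA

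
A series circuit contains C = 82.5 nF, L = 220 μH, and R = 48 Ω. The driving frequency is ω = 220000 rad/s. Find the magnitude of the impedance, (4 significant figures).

X_L = ωL = 48.40 Ω
X_C = 1/(ωC) = 55.10 Ω
Net reactance X = X_L − X_C = -6.696 Ω
Z = 48.00 − j6.696 Ω
|Z| = √(48.00² + 6.696²) = 48.46 Ω

48.46 Ω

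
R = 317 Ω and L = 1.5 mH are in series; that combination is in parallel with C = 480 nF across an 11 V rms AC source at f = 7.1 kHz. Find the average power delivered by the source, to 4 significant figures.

ω = 2πf = 44610 rad/s
X_L = ωL = 66.92 Ω
X_C = 1/(ωC) = 46.70 Ω
Branch 1 (R+jX_L): Z₁ = 317.0 + j66.92 Ω, |Z₁| = 324.0 Ω
Branch 2 (−jX_C): Z₂ = −j46.70 Ω
Parallel: Z = Z₁Z₂/(Z₁+Z₂), |Z| = 47.63 Ω, ∠Z = -81.73°
I = V/|Z| = 230.9 mA
P = VI cos φ = 11 × 0.2309 × cos(-81.73°) = 365.4 mW

365.4 mW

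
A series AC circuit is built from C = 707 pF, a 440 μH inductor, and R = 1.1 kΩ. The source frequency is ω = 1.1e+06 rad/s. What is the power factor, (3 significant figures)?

X_L = ωL = 484 Ω
X_C = 1/(ωC) = 1290 Ω
Net reactance X = X_L − X_C = -802 Ω
Z = 1100 − j802 Ω
|Z| = √(1100² + 802²) = 1360 Ω
∠Z = arctan(-802/1100) = -36.1°
cos φ = cos(-36.1°) = 0.808

0.808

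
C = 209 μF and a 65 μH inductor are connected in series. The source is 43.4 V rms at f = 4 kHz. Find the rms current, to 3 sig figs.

ω = 2πf = 25130 rad/s
X_L = ωL = 1.63 Ω
X_C = 1/(ωC) = 0.190 Ω
Net reactance X = X_L − X_C = 1.44 Ω
Z = j1.44 Ω
|Z| = √(0² + 1.44²) = 1.44 Ω
I = V/|Z| = 43.4/1.44 = 30.1 A

30.1 A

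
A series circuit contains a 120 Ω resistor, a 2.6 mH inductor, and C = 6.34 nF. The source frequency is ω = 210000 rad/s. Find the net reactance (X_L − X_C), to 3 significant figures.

X_L = ωL = 546 Ω
X_C = 1/(ωC) = 751 Ω
X = 546 − 751 = -205 Ω

-205 Ω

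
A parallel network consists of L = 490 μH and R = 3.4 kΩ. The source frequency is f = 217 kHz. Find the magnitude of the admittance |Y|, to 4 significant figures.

ω = 2πf = 1.363e+06 rad/s
X_L = ωL = 668.1 Ω
Parallel: admittances add. Y = 1/R + 1/(jωL)
Y = (0.0002941 − j0.001497) S
|Y| = 0.001525 S → |Z| = 1/|Y| = 655.6 Ω, ∠Z = −∠Y = 78.88°

1.525 mS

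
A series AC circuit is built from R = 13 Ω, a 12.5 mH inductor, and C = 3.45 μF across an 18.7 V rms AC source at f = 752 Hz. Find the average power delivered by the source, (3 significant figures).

ω = 2πf = 4725 rad/s
X_L = ωL = 59.1 Ω
X_C = 1/(ωC) = 61.3 Ω
Net reactance X = X_L − X_C = -2.28 Ω
Z = 13.0 − j2.28 Ω
|Z| = √(13.0² + 2.28²) = 13.2 Ω
∠Z = arctan(-2.28/13.0) = -9.96°
I = V/|Z| = 1.42 A
P = VI cos φ = 18.7 × 1.42 × cos(-9.96°) = 26.1 W

26.1 W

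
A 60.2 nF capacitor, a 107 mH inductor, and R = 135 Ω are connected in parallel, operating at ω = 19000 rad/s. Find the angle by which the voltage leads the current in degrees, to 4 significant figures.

-5.030°

X_L = ωL = 2033 Ω
X_C = 1/(ωC) = 874.3 Ω
Parallel: admittances add. Y = 1/R + 1/(jωL) + jωC
Y = (0.007407 + j0.0006519) S
|Y| = 0.007436 S → |Z| = 1/|Y| = 134.5 Ω, ∠Z = −∠Y = -5.030°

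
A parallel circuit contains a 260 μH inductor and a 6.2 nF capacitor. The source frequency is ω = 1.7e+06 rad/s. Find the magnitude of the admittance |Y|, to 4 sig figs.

8.278 mS

X_L = ωL = 442.0 Ω
X_C = 1/(ωC) = 94.88 Ω
Parallel: admittances add. Y = 1/(jωL) + jωC
Y = (0 + j0.008278) S
|Y| = 0.008278 S → |Z| = 1/|Y| = 120.8 Ω, ∠Z = −∠Y = -90.00°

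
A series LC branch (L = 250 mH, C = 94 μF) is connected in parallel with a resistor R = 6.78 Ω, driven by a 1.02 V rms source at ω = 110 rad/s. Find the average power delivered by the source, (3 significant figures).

153 mW

X_L = ωL = 27.5 Ω
X_C = 1/(ωC) = 96.7 Ω
Branch 1: Z₁ = R = 6.78 Ω
Branch 2 (series LC): Z₂ = j(X_L − X_C) = −j69.2 Ω
Parallel: Z = Z₁Z₂/(Z₁+Z₂), |Z| = 6.75 Ω, ∠Z = -5.59°
I = V/|Z| = 151 mA
P = VI cos φ = 1.02 × 0.151 × cos(-5.59°) = 153 mW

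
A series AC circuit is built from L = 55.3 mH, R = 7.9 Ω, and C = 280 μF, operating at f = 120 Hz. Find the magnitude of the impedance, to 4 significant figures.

37.79 Ω

ω = 2πf = 754.0 rad/s
X_L = ωL = 41.70 Ω
X_C = 1/(ωC) = 4.737 Ω
Net reactance X = X_L − X_C = 36.96 Ω
Z = 7.900 + j36.96 Ω
|Z| = √(7.900² + 36.96²) = 37.79 Ω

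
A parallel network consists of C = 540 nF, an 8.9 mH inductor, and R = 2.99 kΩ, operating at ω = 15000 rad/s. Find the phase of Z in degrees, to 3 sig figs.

-61.2°

X_L = ωL = 134 Ω
X_C = 1/(ωC) = 123 Ω
Parallel: admittances add. Y = 1/R + 1/(jωL) + jωC
Y = (0.000334 + j0.000609) S
|Y| = 0.000695 S → |Z| = 1/|Y| = 1440 Ω, ∠Z = −∠Y = -61.2°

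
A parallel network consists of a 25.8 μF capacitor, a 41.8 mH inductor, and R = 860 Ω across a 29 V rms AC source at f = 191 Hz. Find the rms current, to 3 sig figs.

ω = 2πf = 1200 rad/s
X_L = ωL = 50.2 Ω
X_C = 1/(ωC) = 32.3 Ω
Parallel: admittances add. Y = 1/R + 1/(jωL) + jωC
Y = (0.00116 + j0.0110) S
|Y| = 0.0111 S → |Z| = 1/|Y| = 90.2 Ω, ∠Z = −∠Y = -84.0°
I = V/|Z| = 29/90.2 = 322 mA

322 mA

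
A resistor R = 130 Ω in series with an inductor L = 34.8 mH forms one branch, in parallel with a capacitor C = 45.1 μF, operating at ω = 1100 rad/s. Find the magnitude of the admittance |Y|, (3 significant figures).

48.0 mS

X_L = ωL = 38.3 Ω
X_C = 1/(ωC) = 20.2 Ω
Branch 1 (R+jX_L): Z₁ = 130 + j38.3 Ω, |Z₁| = 136 Ω
Branch 2 (−jX_C): Z₂ = −j20.2 Ω
Parallel: Z = Z₁Z₂/(Z₁+Z₂), |Z| = 20.8 Ω, ∠Z = -81.5°
|Y| = 1/|Z| = 48.0 mS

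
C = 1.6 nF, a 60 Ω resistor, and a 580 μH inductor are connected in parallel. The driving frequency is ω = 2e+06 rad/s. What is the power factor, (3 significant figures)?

X_L = ωL = 1160 Ω
X_C = 1/(ωC) = 312 Ω
Parallel: admittances add. Y = 1/R + 1/(jωL) + jωC
Y = (0.0167 + j0.00234) S
|Y| = 0.0168 S → |Z| = 1/|Y| = 59.4 Ω, ∠Z = −∠Y = -7.99°
cos φ = cos(-7.99°) = 0.990

0.990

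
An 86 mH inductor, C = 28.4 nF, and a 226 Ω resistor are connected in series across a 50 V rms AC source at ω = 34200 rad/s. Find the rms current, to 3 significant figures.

X_L = ωL = 2940 Ω
X_C = 1/(ωC) = 1030 Ω
Net reactance X = X_L − X_C = 1910 Ω
Z = 226 + j1910 Ω
|Z| = √(226² + 1910²) = 1920 Ω
I = V/|Z| = 50/1920 = 26.0 mA

26.0 mA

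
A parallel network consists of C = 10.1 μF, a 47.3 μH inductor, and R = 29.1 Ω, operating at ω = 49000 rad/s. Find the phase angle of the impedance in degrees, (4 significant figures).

-61.56°

X_L = ωL = 2.318 Ω
X_C = 1/(ωC) = 2.021 Ω
Parallel: admittances add. Y = 1/R + 1/(jωL) + jωC
Y = (0.03436 + j0.06344) S
|Y| = 0.07215 S → |Z| = 1/|Y| = 13.86 Ω, ∠Z = −∠Y = -61.56°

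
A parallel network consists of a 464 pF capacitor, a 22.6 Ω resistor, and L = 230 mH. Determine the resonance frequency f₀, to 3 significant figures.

ω₀ = 1/√(LC) = 1/√(0.23 × 4.64e-10) = 96800 rad/s
f₀ = ω₀/(2π) = 15.4 kHz

15.4 kHz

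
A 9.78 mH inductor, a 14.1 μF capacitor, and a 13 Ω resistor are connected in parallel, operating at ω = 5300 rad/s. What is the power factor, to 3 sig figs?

0.811

X_L = ωL = 51.8 Ω
X_C = 1/(ωC) = 13.4 Ω
Parallel: admittances add. Y = 1/R + 1/(jωL) + jωC
Y = (0.0769 + j0.0554) S
|Y| = 0.0948 S → |Z| = 1/|Y| = 10.5 Ω, ∠Z = −∠Y = -35.8°
cos φ = cos(-35.8°) = 0.811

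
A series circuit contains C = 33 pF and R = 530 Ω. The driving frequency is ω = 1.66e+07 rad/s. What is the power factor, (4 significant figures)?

0.2788

X_C = 1/(ωC) = 1825 Ω
Z = 530.0 − j1825 Ω
|Z| = √(530.0² + 1825²) = 1901 Ω
∠Z = arctan(-1825/530.0) = -73.81°
cos φ = cos(-73.81°) = 0.2788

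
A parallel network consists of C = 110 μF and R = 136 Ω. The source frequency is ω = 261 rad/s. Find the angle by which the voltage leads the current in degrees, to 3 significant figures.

-75.6°

X_C = 1/(ωC) = 34.8 Ω
Parallel: admittances add. Y = 1/R + jωC
Y = (0.00735 + j0.0287) S
|Y| = 0.0296 S → |Z| = 1/|Y| = 33.7 Ω, ∠Z = −∠Y = -75.6°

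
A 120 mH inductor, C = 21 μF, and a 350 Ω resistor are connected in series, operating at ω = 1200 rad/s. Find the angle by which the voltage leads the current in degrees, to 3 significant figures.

16.6°

X_L = ωL = 144 Ω
X_C = 1/(ωC) = 39.7 Ω
Net reactance X = X_L − X_C = 104 Ω
Z = 350 + j104 Ω
|Z| = √(350² + 104²) = 365 Ω
∠Z = arctan(104/350) = 16.6°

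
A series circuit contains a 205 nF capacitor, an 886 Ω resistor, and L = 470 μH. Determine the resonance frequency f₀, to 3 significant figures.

16.2 kHz

ω₀ = 1/√(LC) = 1/√(0.00047 × 2.05e-07) = 101900 rad/s
f₀ = ω₀/(2π) = 16.2 kHz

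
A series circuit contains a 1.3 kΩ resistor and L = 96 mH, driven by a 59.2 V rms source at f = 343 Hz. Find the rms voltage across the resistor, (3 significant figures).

58.5 V

ω = 2πf = 2155 rad/s
X_L = ωL = 207 Ω
Z = 1300 + j207 Ω
|Z| = √(1300² + 207²) = 1320 Ω
I = V/|Z| = 45.0 mA
V_R = I·|Z_R| = 0.0450 × 1300 = 58.5 V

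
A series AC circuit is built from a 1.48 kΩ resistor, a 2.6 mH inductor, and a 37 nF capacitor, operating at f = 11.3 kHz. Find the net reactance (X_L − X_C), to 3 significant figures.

ω = 2πf = 71000 rad/s
X_L = ωL = 185 Ω
X_C = 1/(ωC) = 381 Ω
X = 185 − 381 = -196 Ω

-196 Ω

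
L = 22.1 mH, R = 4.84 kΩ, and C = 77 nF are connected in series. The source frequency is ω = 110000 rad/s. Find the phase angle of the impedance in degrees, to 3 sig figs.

X_L = ωL = 2430 Ω
X_C = 1/(ωC) = 118 Ω
Net reactance X = X_L − X_C = 2310 Ω
Z = 4840 + j2310 Ω
|Z| = √(4840² + 2310²) = 5360 Ω
∠Z = arctan(2310/4840) = 25.5°

25.5°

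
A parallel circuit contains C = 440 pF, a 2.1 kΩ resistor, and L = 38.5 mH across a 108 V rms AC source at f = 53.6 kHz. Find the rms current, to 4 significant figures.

ω = 2πf = 336800 rad/s
X_L = ωL = 12970 Ω
X_C = 1/(ωC) = 6748 Ω
Parallel: admittances add. Y = 1/R + 1/(jωL) + jωC
Y = (0.0004762 + j7.106e-05) S
|Y| = 0.0004815 S → |Z| = 1/|Y| = 2077 Ω, ∠Z = −∠Y = -8.487°
I = V/|Z| = 108/2077 = 52.00 mA

52.00 mA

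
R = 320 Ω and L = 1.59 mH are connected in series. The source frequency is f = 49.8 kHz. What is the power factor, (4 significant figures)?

0.5410

ω = 2πf = 312900 rad/s
X_L = ωL = 497.5 Ω
Z = 320.0 + j497.5 Ω
|Z| = √(320.0² + 497.5²) = 591.5 Ω
∠Z = arctan(497.5/320.0) = 57.25°
cos φ = cos(57.25°) = 0.5410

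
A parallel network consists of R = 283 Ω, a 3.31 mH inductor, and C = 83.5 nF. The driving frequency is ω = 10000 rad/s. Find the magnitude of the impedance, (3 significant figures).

33.8 Ω

X_L = ωL = 33.1 Ω
X_C = 1/(ωC) = 1200 Ω
Parallel: admittances add. Y = 1/R + 1/(jωL) + jωC
Y = (0.00353 − j0.0294) S
|Y| = 0.0296 S → |Z| = 1/|Y| = 33.8 Ω, ∠Z = −∠Y = 83.1°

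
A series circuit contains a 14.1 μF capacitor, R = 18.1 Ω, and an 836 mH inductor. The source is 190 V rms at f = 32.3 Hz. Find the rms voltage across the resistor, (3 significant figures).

ω = 2πf = 202.9 rad/s
X_L = ωL = 170 Ω
X_C = 1/(ωC) = 349 Ω
Net reactance X = X_L − X_C = -180 Ω
Z = 18.1 − j180 Ω
|Z| = √(18.1² + 180²) = 181 Ω
I = V/|Z| = 1.05 A
V_R = I·|Z_R| = 1.05 × 18.1 = 19.0 V

19.0 V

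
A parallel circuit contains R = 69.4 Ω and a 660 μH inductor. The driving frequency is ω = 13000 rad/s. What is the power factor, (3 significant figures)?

X_L = ωL = 8.58 Ω
Parallel: admittances add. Y = 1/R + 1/(jωL)
Y = (0.0144 − j0.117) S
|Y| = 0.117 S → |Z| = 1/|Y| = 8.52 Ω, ∠Z = −∠Y = 83.0°
cos φ = cos(83.0°) = 0.123

0.123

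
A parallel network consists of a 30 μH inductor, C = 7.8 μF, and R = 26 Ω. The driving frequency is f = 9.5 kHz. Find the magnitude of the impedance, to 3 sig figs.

9.95 Ω

ω = 2πf = 59690 rad/s
X_L = ωL = 1.79 Ω
X_C = 1/(ωC) = 2.15 Ω
Parallel: admittances add. Y = 1/R + 1/(jωL) + jωC
Y = (0.0385 − j0.0929) S
|Y| = 0.101 S → |Z| = 1/|Y| = 9.95 Ω, ∠Z = −∠Y = 67.5°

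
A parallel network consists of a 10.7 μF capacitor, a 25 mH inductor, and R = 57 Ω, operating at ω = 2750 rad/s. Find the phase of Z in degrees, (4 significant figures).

-40.30°

X_L = ωL = 68.75 Ω
X_C = 1/(ωC) = 33.98 Ω
Parallel: admittances add. Y = 1/R + 1/(jωL) + jωC
Y = (0.01754 + j0.01488) S
|Y| = 0.02300 S → |Z| = 1/|Y| = 43.47 Ω, ∠Z = −∠Y = -40.30°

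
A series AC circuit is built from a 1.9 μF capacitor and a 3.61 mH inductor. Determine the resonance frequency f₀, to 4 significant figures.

ω₀ = 1/√(LC) = 1/√(0.00361 × 1.9e-06) = 12070 rad/s
f₀ = ω₀/(2π) = 1.922 kHz

1.922 kHz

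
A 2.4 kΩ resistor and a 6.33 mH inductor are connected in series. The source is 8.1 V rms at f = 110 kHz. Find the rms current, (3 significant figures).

1.62 mA

ω = 2πf = 691200 rad/s
X_L = ωL = 4370 Ω
Z = 2400 + j4370 Ω
|Z| = √(2400² + 4370²) = 4990 Ω
I = V/|Z| = 8.1/4990 = 1.62 mA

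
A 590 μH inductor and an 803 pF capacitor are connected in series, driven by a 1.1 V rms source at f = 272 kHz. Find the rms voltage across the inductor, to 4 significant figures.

3.966 V

ω = 2πf = 1.709e+06 rad/s
X_L = ωL = 1008 Ω
X_C = 1/(ωC) = 728.7 Ω
Net reactance X = X_L − X_C = 279.6 Ω
Z = j279.6 Ω
|Z| = √(0² + 279.6²) = 279.6 Ω
I = V/|Z| = 3.934 mA
V_L = I·|Z_L| = 0.003934 × 1008 = 3.966 V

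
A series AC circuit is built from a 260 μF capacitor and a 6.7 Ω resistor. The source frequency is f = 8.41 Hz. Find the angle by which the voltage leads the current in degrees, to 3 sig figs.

-84.7°

ω = 2πf = 52.84 rad/s
X_C = 1/(ωC) = 72.8 Ω
Z = 6.70 − j72.8 Ω
|Z| = √(6.70² + 72.8²) = 73.1 Ω
∠Z = arctan(-72.8/6.70) = -84.7°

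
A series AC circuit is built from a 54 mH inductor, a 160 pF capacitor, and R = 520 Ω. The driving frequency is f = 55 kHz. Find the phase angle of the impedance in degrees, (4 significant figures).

ω = 2πf = 345600 rad/s
X_L = ωL = 18660 Ω
X_C = 1/(ωC) = 18090 Ω
Net reactance X = X_L − X_C = 575.3 Ω
Z = 520.0 + j575.3 Ω
|Z| = √(520.0² + 575.3²) = 775.5 Ω
∠Z = arctan(575.3/520.0) = 47.89°

47.89°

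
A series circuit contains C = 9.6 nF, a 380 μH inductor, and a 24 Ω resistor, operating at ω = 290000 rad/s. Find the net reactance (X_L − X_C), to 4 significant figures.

-249.0 Ω

X_L = ωL = 110.2 Ω
X_C = 1/(ωC) = 359.2 Ω
X = 110.2 − 359.2 = -249.0 Ω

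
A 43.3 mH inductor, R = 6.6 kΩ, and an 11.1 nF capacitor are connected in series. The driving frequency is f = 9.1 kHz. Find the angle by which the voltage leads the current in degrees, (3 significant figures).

ω = 2πf = 57180 rad/s
X_L = ωL = 2480 Ω
X_C = 1/(ωC) = 1580 Ω
Net reactance X = X_L − X_C = 900 Ω
Z = 6600 + j900 Ω
|Z| = √(6600² + 900²) = 6660 Ω
∠Z = arctan(900/6600) = 7.77°

7.77°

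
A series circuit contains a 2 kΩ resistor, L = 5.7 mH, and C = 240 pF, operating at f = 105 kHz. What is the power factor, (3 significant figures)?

0.616

ω = 2πf = 659700 rad/s
X_L = ωL = 3760 Ω
X_C = 1/(ωC) = 6320 Ω
Net reactance X = X_L − X_C = -2560 Ω
Z = 2000 − j2560 Ω
|Z| = √(2000² + 2560²) = 3240 Ω
∠Z = arctan(-2560/2000) = -51.9°
cos φ = cos(-51.9°) = 0.616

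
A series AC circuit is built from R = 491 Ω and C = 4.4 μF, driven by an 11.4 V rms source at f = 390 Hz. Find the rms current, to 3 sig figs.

22.8 mA

ω = 2πf = 2450 rad/s
X_C = 1/(ωC) = 92.7 Ω
Z = 491 − j92.7 Ω
|Z| = √(491² + 92.7²) = 500 Ω
I = V/|Z| = 11.4/500 = 22.8 mA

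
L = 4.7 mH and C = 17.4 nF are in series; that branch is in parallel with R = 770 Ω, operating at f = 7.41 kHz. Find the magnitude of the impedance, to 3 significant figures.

614 Ω

ω = 2πf = 46560 rad/s
X_L = ωL = 219 Ω
X_C = 1/(ωC) = 1230 Ω
Branch 1: Z₁ = R = 770 Ω
Branch 2 (series LC): Z₂ = j(X_L − X_C) = −j1020 Ω
Parallel: Z = Z₁Z₂/(Z₁+Z₂), |Z| = 614 Ω, ∠Z = -37.2°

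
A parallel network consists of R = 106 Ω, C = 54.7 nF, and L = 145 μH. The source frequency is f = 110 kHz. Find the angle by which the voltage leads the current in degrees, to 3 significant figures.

-71.3°

ω = 2πf = 691200 rad/s
X_L = ωL = 100 Ω
X_C = 1/(ωC) = 26.5 Ω
Parallel: admittances add. Y = 1/R + 1/(jωL) + jωC
Y = (0.00943 + j0.0278) S
|Y| = 0.0294 S → |Z| = 1/|Y| = 34.0 Ω, ∠Z = −∠Y = -71.3°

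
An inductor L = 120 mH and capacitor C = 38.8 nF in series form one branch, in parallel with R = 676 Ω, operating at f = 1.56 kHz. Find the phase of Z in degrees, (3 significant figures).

-24.9°

ω = 2πf = 9802 rad/s
X_L = ωL = 1180 Ω
X_C = 1/(ωC) = 2630 Ω
Branch 1: Z₁ = R = 676 Ω
Branch 2 (series LC): Z₂ = j(X_L − X_C) = −j1450 Ω
Parallel: Z = Z₁Z₂/(Z₁+Z₂), |Z| = 613 Ω, ∠Z = -24.9°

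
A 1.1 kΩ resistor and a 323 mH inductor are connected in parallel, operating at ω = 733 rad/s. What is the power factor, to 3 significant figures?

0.210

X_L = ωL = 237 Ω
Parallel: admittances add. Y = 1/R + 1/(jωL)
Y = (0.000909 − j0.00422) S
|Y| = 0.00432 S → |Z| = 1/|Y| = 231 Ω, ∠Z = −∠Y = 77.9°
cos φ = cos(77.9°) = 0.210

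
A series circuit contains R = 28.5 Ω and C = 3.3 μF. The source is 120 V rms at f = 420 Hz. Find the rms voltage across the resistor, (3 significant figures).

ω = 2πf = 2639 rad/s
X_C = 1/(ωC) = 115 Ω
Z = 28.5 − j115 Ω
|Z| = √(28.5² + 115²) = 118 Ω
I = V/|Z| = 1.01 A
V_R = I·|Z_R| = 1.01 × 28.5 = 28.9 V

28.9 V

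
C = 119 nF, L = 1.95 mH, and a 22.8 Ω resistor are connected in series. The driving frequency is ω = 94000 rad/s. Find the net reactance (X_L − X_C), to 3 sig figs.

X_L = ωL = 183 Ω
X_C = 1/(ωC) = 89.4 Ω
X = 183 − 89.4 = 93.9 Ω

93.9 Ω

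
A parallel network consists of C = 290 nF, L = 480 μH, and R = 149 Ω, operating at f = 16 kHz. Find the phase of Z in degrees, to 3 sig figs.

-51.5°

ω = 2πf = 100500 rad/s
X_L = ωL = 48.3 Ω
X_C = 1/(ωC) = 34.3 Ω
Parallel: admittances add. Y = 1/R + 1/(jωL) + jωC
Y = (0.00671 + j0.00843) S
|Y| = 0.0108 S → |Z| = 1/|Y| = 92.8 Ω, ∠Z = −∠Y = -51.5°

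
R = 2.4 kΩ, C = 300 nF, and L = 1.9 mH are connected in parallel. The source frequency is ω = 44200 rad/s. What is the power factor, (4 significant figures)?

0.2944

X_L = ωL = 83.98 Ω
X_C = 1/(ωC) = 75.41 Ω
Parallel: admittances add. Y = 1/R + 1/(jωL) + jωC
Y = (0.0004167 + j0.001352) S
|Y| = 0.001415 S → |Z| = 1/|Y| = 706.6 Ω, ∠Z = −∠Y = -72.88°
cos φ = cos(-72.88°) = 0.2944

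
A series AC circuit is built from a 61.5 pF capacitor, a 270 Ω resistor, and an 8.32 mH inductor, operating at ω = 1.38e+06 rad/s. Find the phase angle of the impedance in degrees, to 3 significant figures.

-48.1°

X_L = ωL = 11500 Ω
X_C = 1/(ωC) = 11800 Ω
Net reactance X = X_L − X_C = -301 Ω
Z = 270 − j301 Ω
|Z| = √(270² + 301²) = 404 Ω
∠Z = arctan(-301/270) = -48.1°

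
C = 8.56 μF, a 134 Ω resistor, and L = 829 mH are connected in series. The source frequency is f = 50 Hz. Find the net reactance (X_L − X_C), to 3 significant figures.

-111 Ω

ω = 2πf = 314.2 rad/s
X_L = ωL = 260 Ω
X_C = 1/(ωC) = 372 Ω
X = 260 − 372 = -111 Ω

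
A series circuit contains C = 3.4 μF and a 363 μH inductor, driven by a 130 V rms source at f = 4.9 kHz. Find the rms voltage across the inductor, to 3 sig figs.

ω = 2πf = 30790 rad/s
X_L = ωL = 11.2 Ω
X_C = 1/(ωC) = 9.55 Ω
Net reactance X = X_L − X_C = 1.62 Ω
Z = j1.62 Ω
|Z| = √(0² + 1.62²) = 1.62 Ω
I = V/|Z| = 80.1 A
V_L = I·|Z_L| = 80.1 × 11.2 = 895 V

895 V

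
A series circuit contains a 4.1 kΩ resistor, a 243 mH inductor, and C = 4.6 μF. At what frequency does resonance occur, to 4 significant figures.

150.5 Hz

ω₀ = 1/√(LC) = 1/√(0.243 × 4.6e-06) = 945.8 rad/s
f₀ = ω₀/(2π) = 150.5 Hz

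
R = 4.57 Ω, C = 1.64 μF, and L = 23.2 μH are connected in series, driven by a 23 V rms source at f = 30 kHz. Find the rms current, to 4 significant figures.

ω = 2πf = 188500 rad/s
X_L = ωL = 4.373 Ω
X_C = 1/(ωC) = 3.235 Ω
Net reactance X = X_L − X_C = 1.138 Ω
Z = 4.570 + j1.138 Ω
|Z| = √(4.570² + 1.138²) = 4.710 Ω
I = V/|Z| = 23/4.710 = 4.884 A

4.884 A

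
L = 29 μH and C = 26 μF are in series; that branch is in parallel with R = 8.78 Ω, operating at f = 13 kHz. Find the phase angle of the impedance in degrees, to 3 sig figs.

ω = 2πf = 81680 rad/s
X_L = ωL = 2.37 Ω
X_C = 1/(ωC) = 0.471 Ω
Branch 1: Z₁ = R = 8.78 Ω
Branch 2 (series LC): Z₂ = j(X_L − X_C) = j1.90 Ω
Parallel: Z = Z₁Z₂/(Z₁+Z₂), |Z| = 1.86 Ω, ∠Z = 77.8°

77.8°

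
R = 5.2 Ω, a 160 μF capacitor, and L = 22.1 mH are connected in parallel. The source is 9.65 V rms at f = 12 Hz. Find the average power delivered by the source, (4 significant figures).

17.91 W

ω = 2πf = 75.40 rad/s
X_L = ωL = 1.666 Ω
X_C = 1/(ωC) = 82.89 Ω
Parallel: admittances add. Y = 1/R + 1/(jωL) + jωC
Y = (0.1923 − j0.5881) S
|Y| = 0.6187 S → |Z| = 1/|Y| = 1.616 Ω, ∠Z = −∠Y = 71.89°
I = V/|Z| = 5.971 A
P = VI cos φ = 9.65 × 5.971 × cos(71.89°) = 17.91 W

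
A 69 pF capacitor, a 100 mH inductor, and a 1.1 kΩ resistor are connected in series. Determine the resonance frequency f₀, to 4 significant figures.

ω₀ = 1/√(LC) = 1/√(0.1 × 6.9e-11) = 380700 rad/s
f₀ = ω₀/(2π) = 60.59 kHz

60.59 kHz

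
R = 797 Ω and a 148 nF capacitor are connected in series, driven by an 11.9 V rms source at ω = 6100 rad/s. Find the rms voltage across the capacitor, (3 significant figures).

9.66 V

X_C = 1/(ωC) = 1110 Ω
Z = 797 − j1110 Ω
|Z| = √(797² + 1110²) = 1360 Ω
I = V/|Z| = 8.72 mA
V_C = I·|Z_C| = 0.00872 × 1110 = 9.66 V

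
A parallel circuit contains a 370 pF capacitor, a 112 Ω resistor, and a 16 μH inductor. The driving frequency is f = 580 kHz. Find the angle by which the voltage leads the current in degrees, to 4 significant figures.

ω = 2πf = 3.644e+06 rad/s
X_L = ωL = 58.31 Ω
X_C = 1/(ωC) = 741.6 Ω
Parallel: admittances add. Y = 1/R + 1/(jωL) + jωC
Y = (0.008929 − j0.01580) S
|Y| = 0.01815 S → |Z| = 1/|Y| = 55.10 Ω, ∠Z = −∠Y = 60.53°

60.53°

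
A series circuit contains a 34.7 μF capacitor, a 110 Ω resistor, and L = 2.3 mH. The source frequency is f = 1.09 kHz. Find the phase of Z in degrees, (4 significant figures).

5.991°

ω = 2πf = 6849 rad/s
X_L = ωL = 15.75 Ω
X_C = 1/(ωC) = 4.208 Ω
Net reactance X = X_L − X_C = 11.54 Ω
Z = 110.0 + j11.54 Ω
|Z| = √(110.0² + 11.54²) = 110.6 Ω
∠Z = arctan(11.54/110.0) = 5.991°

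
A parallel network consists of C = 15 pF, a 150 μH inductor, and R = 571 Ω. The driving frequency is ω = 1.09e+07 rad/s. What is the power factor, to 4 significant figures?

X_L = ωL = 1635 Ω
X_C = 1/(ωC) = 6116 Ω
Parallel: admittances add. Y = 1/R + 1/(jωL) + jωC
Y = (0.001751 − j0.0004481) S
|Y| = 0.001808 S → |Z| = 1/|Y| = 553.2 Ω, ∠Z = −∠Y = 14.35°
cos φ = cos(14.35°) = 0.9688

0.9688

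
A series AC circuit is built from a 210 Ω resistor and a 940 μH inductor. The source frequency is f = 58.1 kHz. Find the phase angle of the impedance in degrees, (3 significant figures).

58.5°

ω = 2πf = 365100 rad/s
X_L = ωL = 343 Ω
Z = 210 + j343 Ω
|Z| = √(210² + 343²) = 402 Ω
∠Z = arctan(343/210) = 58.5°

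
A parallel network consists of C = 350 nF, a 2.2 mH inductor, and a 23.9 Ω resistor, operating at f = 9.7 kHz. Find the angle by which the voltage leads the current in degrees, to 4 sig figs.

ω = 2πf = 60950 rad/s
X_L = ωL = 134.1 Ω
X_C = 1/(ωC) = 46.88 Ω
Parallel: admittances add. Y = 1/R + 1/(jωL) + jωC
Y = (0.04184 + j0.01387) S
|Y| = 0.04408 S → |Z| = 1/|Y| = 22.69 Ω, ∠Z = −∠Y = -18.34°

-18.34°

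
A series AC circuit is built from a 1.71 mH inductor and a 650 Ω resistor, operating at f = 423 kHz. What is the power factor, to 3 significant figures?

0.142

ω = 2πf = 2.658e+06 rad/s
X_L = ωL = 4540 Ω
Z = 650 + j4540 Ω
|Z| = √(650² + 4540²) = 4590 Ω
∠Z = arctan(4540/650) = 81.9°
cos φ = cos(81.9°) = 0.142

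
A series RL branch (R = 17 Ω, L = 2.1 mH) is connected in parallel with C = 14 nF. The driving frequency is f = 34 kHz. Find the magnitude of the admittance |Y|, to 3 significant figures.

ω = 2πf = 213600 rad/s
X_L = ωL = 449 Ω
X_C = 1/(ωC) = 334 Ω
Branch 1 (R+jX_L): Z₁ = 17.0 + j449 Ω, |Z₁| = 449 Ω
Branch 2 (−jX_C): Z₂ = −j334 Ω
Parallel: Z = Z₁Z₂/(Z₁+Z₂), |Z| = 1300 Ω, ∠Z = -83.7°
|Y| = 1/|Z| = 770 μS

770 μS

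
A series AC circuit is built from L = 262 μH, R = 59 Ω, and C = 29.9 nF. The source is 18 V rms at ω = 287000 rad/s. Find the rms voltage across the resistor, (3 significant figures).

X_L = ωL = 75.2 Ω
X_C = 1/(ωC) = 117 Ω
Net reactance X = X_L − X_C = -41.3 Ω
Z = 59.0 − j41.3 Ω
|Z| = √(59.0² + 41.3²) = 72.0 Ω
I = V/|Z| = 250 mA
V_R = I·|Z_R| = 0.250 × 59.0 = 14.7 V

14.7 V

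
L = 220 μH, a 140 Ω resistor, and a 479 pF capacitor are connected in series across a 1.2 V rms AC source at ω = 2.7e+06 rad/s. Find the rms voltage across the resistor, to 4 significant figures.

X_L = ωL = 594.0 Ω
X_C = 1/(ωC) = 773.2 Ω
Net reactance X = X_L − X_C = -179.2 Ω
Z = 140.0 − j179.2 Ω
|Z| = √(140.0² + 179.2²) = 227.4 Ω
I = V/|Z| = 5.277 mA
V_R = I·|Z_R| = 0.005277 × 140.0 = 0.7387 V

0.7387 V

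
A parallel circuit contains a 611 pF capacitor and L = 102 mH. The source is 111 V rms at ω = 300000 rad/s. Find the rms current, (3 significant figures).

X_L = ωL = 30600 Ω
X_C = 1/(ωC) = 5460 Ω
Parallel: admittances add. Y = 1/(jωL) + jωC
Y = (0 + j0.000151) S
|Y| = 0.000151 S → |Z| = 1/|Y| = 6640 Ω, ∠Z = −∠Y = -90.0°
I = V/|Z| = 111/6640 = 16.7 mA

16.7 mA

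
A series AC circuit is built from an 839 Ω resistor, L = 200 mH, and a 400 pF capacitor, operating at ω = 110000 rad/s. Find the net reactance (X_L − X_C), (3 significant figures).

-727 Ω

X_L = ωL = 22000 Ω
X_C = 1/(ωC) = 22700 Ω
X = 22000 − 22700 = -727 Ω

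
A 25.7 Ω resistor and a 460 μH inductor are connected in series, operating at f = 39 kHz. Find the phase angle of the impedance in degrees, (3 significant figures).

77.2°

ω = 2πf = 245000 rad/s
X_L = ωL = 113 Ω
Z = 25.7 + j113 Ω
|Z| = √(25.7² + 113²) = 116 Ω
∠Z = arctan(113/25.7) = 77.2°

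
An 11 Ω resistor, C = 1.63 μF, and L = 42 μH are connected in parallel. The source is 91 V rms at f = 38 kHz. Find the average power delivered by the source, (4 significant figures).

ω = 2πf = 238800 rad/s
X_L = ωL = 10.03 Ω
X_C = 1/(ωC) = 2.570 Ω
Parallel: admittances add. Y = 1/R + 1/(jωL) + jωC
Y = (0.09091 + j0.2895) S
|Y| = 0.3034 S → |Z| = 1/|Y| = 3.296 Ω, ∠Z = −∠Y = -72.56°
I = V/|Z| = 27.61 A
P = VI cos φ = 91 × 27.61 × cos(-72.56°) = 752.8 W

752.8 W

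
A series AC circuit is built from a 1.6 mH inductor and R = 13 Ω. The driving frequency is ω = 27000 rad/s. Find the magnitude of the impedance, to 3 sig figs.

X_L = ωL = 43.2 Ω
Z = 13.0 + j43.2 Ω
|Z| = √(13.0² + 43.2²) = 45.1 Ω

45.1 Ω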